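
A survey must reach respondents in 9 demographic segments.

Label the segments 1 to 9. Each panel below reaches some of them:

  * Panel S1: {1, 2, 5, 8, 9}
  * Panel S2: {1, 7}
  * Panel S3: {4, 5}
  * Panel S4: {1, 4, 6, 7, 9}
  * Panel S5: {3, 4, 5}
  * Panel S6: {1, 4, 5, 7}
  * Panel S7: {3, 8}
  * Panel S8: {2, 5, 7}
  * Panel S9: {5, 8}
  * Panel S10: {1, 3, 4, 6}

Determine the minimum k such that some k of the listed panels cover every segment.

3

Take {S1, S6, S10}. Their union is {1, 2, 3, 4, 5, 6, 7, 8, 9}, which is all 9 segments.
No 2 of the 10 panels cover everything (all 45 combinations miss at least one segment), so 3 is optimal.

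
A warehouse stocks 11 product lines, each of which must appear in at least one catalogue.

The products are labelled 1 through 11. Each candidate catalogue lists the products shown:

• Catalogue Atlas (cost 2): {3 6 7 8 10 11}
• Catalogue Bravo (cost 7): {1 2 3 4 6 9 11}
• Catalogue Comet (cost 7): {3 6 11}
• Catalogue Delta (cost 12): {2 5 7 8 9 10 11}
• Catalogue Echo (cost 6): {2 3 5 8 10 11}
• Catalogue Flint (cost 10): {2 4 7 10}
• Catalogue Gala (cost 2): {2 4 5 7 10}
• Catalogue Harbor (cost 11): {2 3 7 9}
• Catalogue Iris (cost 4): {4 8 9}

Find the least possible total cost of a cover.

Atlas, Bravo, Gala together cover every product (Atlas ∪ Bravo ∪ Gala = {1, 2, 3, 4, 5, 6, 7, 8, 9, 10, 11}); total cost 2 + 7 + 2 = 11.
No covering selection has total cost below 11.

11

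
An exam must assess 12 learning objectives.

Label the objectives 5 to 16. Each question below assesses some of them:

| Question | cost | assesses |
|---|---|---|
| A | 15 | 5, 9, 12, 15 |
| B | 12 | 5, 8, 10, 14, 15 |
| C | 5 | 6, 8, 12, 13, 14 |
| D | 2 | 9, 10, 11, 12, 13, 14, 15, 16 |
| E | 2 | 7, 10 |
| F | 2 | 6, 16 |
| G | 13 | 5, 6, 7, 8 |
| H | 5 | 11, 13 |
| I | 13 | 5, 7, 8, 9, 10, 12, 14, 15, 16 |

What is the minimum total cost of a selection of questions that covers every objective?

D, G together cover every objective (D ∪ G = {5, 6, 7, 8, 9, 10, 11, 12, 13, 14, 15, 16}); total cost 2 + 13 = 15.
The greedy pick D, E, F, C, B costs 23; no covering selection beats 15.

15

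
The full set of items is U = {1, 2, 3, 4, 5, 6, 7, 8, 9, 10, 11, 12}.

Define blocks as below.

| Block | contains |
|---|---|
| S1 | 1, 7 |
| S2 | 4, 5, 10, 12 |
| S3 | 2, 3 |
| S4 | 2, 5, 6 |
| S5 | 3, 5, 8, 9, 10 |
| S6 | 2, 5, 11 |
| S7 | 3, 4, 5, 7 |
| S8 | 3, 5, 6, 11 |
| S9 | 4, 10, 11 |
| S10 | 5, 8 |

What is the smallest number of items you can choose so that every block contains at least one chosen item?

4

H = {1, 2, 4, 5} meets every block (each contains at least one member of H), and |H| = 4.
The blocks S1, S3, S9, S10 are pairwise disjoint, so any hitting set needs a separate item for each — at least 4. Hence 4 is optimal.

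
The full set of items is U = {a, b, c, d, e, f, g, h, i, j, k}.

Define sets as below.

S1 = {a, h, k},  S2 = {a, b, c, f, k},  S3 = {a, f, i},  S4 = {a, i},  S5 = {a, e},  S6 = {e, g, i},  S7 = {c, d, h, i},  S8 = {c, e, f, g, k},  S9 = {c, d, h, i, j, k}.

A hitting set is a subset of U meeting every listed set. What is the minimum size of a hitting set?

3

T = {a, g, i} meets every set (each contains at least one member of T), and |T| = 3.
No choice of 2 items meets every set, so 3 is the minimum.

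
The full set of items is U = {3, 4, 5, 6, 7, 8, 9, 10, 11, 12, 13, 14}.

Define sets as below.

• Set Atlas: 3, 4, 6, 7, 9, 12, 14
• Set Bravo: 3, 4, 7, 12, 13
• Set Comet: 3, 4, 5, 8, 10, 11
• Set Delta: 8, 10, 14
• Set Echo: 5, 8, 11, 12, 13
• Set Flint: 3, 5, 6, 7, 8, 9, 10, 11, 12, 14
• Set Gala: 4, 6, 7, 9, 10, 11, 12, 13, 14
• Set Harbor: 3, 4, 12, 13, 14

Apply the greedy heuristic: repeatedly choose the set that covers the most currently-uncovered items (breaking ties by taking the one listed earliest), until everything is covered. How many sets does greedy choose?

Greedy: pick Flint (covers 10 new) → pick Bravo (covers 2 new). Total picks: 2.

2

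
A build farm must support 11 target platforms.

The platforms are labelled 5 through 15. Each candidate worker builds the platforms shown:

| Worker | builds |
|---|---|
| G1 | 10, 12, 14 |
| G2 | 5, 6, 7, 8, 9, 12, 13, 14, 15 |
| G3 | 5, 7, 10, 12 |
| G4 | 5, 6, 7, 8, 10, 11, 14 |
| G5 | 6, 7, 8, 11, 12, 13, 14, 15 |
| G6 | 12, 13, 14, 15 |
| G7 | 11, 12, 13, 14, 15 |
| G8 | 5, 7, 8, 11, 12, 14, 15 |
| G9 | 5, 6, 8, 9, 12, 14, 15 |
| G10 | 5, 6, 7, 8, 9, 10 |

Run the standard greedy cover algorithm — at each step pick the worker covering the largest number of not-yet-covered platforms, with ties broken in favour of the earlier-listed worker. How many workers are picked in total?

Greedy: pick G2 (covers 9 new) → pick G4 (covers 2 new). Total picks: 2.

2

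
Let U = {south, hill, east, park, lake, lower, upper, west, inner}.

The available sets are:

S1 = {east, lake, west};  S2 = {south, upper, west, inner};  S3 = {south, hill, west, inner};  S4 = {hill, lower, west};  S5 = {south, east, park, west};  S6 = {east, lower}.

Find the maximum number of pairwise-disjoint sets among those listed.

S2, S6 are pairwise disjoint (S2={south,upper,west,inner}; S6={east,lower}).
Every remaining set overlaps one of these, and no 3 of the listed sets are pairwise disjoint, so 2 is the maximum.

2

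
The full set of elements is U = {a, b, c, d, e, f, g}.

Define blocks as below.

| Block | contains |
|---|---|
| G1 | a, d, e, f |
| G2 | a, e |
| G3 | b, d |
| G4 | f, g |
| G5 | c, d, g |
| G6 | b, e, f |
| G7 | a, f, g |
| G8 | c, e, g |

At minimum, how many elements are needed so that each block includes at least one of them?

The 3 elements {a, b, g} hit every block.
The blocks G2, G3, G4 are pairwise disjoint, so any hitting set needs a separate element for each — at least 3. Hence 3 is optimal.

3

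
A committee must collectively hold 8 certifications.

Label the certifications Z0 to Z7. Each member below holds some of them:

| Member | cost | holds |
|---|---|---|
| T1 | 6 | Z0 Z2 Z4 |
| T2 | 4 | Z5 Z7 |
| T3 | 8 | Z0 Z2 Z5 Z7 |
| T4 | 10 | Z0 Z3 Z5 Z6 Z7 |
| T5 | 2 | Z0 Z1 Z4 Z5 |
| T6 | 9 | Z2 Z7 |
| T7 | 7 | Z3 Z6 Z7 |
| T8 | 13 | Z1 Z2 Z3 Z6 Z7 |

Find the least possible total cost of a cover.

15

T5, T8 together cover every certification (T5 ∪ T8 = {Z0, Z1, Z2, Z3, Z4, Z5, Z6, Z7}); total cost 2 + 13 = 15.
No covering selection has total cost below 15.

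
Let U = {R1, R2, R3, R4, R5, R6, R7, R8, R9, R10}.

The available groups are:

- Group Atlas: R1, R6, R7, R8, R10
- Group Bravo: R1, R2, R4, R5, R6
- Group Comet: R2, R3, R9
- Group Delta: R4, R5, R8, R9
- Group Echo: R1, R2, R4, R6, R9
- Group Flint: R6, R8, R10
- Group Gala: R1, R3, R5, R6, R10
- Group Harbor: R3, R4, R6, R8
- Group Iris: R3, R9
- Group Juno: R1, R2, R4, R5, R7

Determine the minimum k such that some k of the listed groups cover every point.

3

Atlas, Iris, and Juno cover everything between them: the union {R1, R2, R3, R4, R5, R6, R7, R8, R9, R10} is all of U.
No 2 of the 10 groups cover everything (all 45 combinations miss at least one point), so 3 is optimal.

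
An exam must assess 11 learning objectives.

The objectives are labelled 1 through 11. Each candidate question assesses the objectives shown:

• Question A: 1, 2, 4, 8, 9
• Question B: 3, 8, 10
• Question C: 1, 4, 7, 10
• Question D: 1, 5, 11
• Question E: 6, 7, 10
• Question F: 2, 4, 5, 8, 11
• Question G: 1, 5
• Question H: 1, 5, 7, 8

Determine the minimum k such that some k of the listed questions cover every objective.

4

Take {A, B, E, F}. Their union is {1, 2, 3, 4, 5, 6, 7, 8, 9, 10, 11}, which is all 11 objectives.
No 3 of the 8 questions cover everything (all 56 combinations miss at least one objective), so 4 is optimal.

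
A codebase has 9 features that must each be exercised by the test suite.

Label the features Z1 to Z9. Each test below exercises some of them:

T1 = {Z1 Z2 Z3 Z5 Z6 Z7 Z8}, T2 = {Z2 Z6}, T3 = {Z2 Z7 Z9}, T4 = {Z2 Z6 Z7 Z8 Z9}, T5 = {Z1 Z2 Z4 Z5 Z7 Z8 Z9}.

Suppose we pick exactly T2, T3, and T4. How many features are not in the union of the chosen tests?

4

Union of T2, T3, T4 = {Z2, Z6, Z7, Z8, Z9}.
Not covered: Z1, Z3, Z4, Z5 — 4 features.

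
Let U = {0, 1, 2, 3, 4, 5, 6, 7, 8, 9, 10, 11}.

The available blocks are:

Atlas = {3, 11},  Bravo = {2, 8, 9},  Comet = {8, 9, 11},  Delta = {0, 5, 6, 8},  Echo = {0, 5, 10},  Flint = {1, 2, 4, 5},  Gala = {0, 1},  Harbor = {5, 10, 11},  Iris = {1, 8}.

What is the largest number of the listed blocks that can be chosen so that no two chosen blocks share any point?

Atlas, Bravo, Echo are pairwise disjoint (Atlas={3,11}; Bravo={2,8,9}; Echo={0,5,10}).
Every remaining block overlaps one of these, and no 4 of the listed blocks are pairwise disjoint, so 3 is the maximum.

3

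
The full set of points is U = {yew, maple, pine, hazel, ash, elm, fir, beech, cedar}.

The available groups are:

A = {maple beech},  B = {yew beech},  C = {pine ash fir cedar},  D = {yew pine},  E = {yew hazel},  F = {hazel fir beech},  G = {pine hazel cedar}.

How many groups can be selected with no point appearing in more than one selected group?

A, C, E are pairwise disjoint (A={maple,beech}; C={pine,ash,fir,cedar}; E={yew,hazel}).
Every remaining group overlaps one of these, and no 4 of the listed groups are pairwise disjoint, so 3 is the maximum.

3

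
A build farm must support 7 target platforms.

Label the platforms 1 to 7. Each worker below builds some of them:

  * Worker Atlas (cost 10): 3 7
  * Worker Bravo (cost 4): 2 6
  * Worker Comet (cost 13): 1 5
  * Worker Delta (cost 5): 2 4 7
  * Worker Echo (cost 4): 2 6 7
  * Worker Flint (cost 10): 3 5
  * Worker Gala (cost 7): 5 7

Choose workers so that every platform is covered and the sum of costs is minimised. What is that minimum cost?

32

Comet, Delta, Echo, Flint together cover every platform (Comet ∪ Delta ∪ Echo ∪ Flint = {1, 2, 3, 4, 5, 6, 7}); total cost 13 + 5 + 4 + 10 = 32.
No covering selection has total cost below 32.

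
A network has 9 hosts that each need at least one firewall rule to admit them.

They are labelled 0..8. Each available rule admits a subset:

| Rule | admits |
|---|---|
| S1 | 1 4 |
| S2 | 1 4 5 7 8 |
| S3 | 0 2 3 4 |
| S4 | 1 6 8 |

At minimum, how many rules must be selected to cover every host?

S2 and S3 and S4 together: S2 ∪ S3 ∪ S4 = {0, 1, 2, 3, 4, 5, 6, 7, 8} — every host is covered.
Only S3 contains 0, so S3 is forced; the remaining 5 hosts need at least 2 more rules (each remaining rule adds at most 4) — so at least 3 rules are needed, and 3 is optimal.

3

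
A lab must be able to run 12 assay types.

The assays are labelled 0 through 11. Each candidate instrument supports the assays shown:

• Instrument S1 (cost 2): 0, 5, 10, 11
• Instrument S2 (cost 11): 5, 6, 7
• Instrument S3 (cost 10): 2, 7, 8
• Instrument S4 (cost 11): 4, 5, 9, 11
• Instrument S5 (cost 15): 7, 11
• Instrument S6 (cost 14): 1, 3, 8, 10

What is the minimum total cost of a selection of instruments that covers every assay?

48

S1, S2, S3, S4, S6 together cover every assay (S1 ∪ S2 ∪ S3 ∪ S4 ∪ S6 = {0, 1, 2, 3, 4, 5, 6, 7, 8, 9, 10, 11}); total cost 2 + 11 + 10 + 11 + 14 = 48.
No covering selection has total cost below 48.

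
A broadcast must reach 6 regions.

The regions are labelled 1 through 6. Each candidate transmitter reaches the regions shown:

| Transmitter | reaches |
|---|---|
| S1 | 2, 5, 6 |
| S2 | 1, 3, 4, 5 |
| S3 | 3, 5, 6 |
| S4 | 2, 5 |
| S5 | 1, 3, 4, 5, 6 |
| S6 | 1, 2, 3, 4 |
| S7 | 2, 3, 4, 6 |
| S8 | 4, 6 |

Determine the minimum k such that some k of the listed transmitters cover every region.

Take {S5, S7}. Their union is {1, 2, 3, 4, 5, 6}, which is all 6 regions.
No single transmitter has all 6 regions (the largest, S5, has 5), so 2 is optimal.

2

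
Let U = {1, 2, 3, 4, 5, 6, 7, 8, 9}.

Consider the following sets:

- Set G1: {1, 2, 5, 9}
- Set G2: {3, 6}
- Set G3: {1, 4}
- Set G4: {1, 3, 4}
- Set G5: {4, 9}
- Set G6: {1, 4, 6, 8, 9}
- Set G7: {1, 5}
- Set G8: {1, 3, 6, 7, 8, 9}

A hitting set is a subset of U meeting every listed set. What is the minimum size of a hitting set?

The 3 points {1, 4, 6} hit every set.
The sets G2, G5, G7 are pairwise disjoint, so any hitting set needs a separate point for each — at least 3. Hence 3 is optimal.

3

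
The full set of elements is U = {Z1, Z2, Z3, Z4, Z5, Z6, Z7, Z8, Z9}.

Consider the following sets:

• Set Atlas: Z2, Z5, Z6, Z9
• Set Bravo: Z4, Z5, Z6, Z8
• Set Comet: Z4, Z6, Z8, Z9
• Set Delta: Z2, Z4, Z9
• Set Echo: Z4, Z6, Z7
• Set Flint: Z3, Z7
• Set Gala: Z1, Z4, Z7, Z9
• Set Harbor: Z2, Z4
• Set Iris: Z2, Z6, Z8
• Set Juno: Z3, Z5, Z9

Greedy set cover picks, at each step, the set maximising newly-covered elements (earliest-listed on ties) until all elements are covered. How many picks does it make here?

4

Greedy: pick Atlas (covers 4 new) → pick Gala (covers 3 new) → pick Bravo (covers 1 new) → pick Flint (covers 1 new). Total picks: 4.
(The true minimum cover uses only 3 sets, so greedy is not optimal here.)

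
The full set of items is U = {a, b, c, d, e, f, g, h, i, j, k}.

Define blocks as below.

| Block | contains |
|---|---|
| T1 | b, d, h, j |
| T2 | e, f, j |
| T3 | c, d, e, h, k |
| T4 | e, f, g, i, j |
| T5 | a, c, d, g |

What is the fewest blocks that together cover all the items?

4

T1 and T3 and T4 and T5 together: T1 ∪ T3 ∪ T4 ∪ T5 = {a, b, c, d, e, f, g, h, i, j, k} — every item is covered.
No 3 of the 5 blocks cover everything (all 10 combinations miss at least one item), so 4 is optimal.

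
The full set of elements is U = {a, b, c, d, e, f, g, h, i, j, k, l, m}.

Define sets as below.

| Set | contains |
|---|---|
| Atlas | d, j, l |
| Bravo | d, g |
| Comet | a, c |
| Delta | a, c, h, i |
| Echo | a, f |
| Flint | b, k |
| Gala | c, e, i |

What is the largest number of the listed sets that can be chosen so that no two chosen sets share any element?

Bravo, Echo, Flint, Gala are pairwise disjoint (Bravo={d,g}; Echo={a,f}; Flint={b,k}; Gala={c,e,i}).
Every remaining set overlaps one of these, and no 5 of the listed sets are pairwise disjoint, so 4 is the maximum.

4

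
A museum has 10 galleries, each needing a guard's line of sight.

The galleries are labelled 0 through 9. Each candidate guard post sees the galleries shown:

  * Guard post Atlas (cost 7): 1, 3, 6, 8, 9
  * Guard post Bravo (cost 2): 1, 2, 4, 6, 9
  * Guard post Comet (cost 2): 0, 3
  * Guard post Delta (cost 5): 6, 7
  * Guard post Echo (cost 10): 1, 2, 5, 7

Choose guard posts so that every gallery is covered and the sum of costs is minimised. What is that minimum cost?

Atlas, Bravo, Comet, Echo together cover every gallery (Atlas ∪ Bravo ∪ Comet ∪ Echo = {0, 1, 2, 3, 4, 5, 6, 7, 8, 9}); total cost 7 + 2 + 2 + 10 = 21.
The greedy pick Bravo, Comet, Delta, Atlas, Echo costs 26; no covering selection beats 21.

21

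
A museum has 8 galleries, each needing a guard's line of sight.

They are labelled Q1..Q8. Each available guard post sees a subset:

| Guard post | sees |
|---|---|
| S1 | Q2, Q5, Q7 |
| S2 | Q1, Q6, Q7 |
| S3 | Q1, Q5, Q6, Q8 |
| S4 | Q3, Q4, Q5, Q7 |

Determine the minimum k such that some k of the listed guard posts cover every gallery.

S1 and S3 and S4 together: S1 ∪ S3 ∪ S4 = {Q1, Q2, Q3, Q4, Q5, Q6, Q7, Q8} — every gallery is covered.
Only S1 contains Q2, so S1 is forced; the remaining 5 galleries need at least 2 more guard posts (each remaining guard post adds at most 3) — so at least 3 guard posts are needed, and 3 is optimal.

3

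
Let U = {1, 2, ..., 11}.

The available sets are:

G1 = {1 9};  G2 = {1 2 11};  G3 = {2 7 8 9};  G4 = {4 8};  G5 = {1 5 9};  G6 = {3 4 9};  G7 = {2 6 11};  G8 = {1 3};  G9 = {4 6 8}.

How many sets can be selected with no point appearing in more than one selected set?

3

G4, G5, G7 are pairwise disjoint (G4={4,8}; G5={1,5,9}; G7={2,6,11}).
Every remaining set overlaps one of these, and no 4 of the listed sets are pairwise disjoint, so 3 is the maximum.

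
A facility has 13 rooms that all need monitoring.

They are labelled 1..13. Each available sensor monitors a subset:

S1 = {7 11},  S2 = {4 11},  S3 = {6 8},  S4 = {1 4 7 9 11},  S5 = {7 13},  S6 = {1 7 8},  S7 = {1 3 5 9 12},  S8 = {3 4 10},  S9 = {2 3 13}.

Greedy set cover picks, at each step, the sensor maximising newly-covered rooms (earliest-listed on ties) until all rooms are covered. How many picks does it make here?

5

Greedy: pick S4 (covers 5 new) → pick S7 (covers 3 new) → pick S3 (covers 2 new) → pick S9 (covers 2 new) → pick S8 (covers 1 new). Total picks: 5.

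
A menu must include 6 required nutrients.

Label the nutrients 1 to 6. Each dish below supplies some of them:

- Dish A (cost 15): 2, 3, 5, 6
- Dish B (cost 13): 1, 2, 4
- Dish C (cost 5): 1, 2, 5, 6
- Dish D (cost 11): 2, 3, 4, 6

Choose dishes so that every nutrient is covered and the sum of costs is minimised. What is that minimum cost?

C, D together cover every nutrient (C ∪ D = {1, 2, 3, 4, 5, 6}); total cost 5 + 11 = 16.
No covering selection has total cost below 16.

16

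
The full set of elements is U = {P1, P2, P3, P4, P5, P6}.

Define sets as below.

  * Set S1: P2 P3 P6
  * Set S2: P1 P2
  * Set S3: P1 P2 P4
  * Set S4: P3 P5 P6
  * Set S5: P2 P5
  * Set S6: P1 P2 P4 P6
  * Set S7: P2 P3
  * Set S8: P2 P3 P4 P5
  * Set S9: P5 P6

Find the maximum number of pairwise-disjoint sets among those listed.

S2, S9 are pairwise disjoint (S2={P1,P2}; S9={P5,P6}).
Every remaining set overlaps one of these, and no 3 of the listed sets are pairwise disjoint, so 2 is the maximum.

2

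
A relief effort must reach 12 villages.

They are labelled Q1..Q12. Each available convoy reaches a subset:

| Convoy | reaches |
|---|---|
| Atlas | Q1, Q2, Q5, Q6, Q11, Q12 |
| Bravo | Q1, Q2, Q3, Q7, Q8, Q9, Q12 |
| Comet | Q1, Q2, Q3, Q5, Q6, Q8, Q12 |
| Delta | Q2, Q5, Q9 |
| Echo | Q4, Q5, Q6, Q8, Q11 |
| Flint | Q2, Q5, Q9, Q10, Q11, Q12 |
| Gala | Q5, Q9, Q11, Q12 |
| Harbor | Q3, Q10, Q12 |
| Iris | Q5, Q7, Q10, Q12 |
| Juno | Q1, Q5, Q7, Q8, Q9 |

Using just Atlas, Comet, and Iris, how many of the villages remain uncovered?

2

Union of Atlas, Comet, Iris = {Q1, Q2, Q3, Q5, Q6, Q7, Q8, Q10, Q11, Q12}.
Not covered: Q4, Q9 — 2 villages.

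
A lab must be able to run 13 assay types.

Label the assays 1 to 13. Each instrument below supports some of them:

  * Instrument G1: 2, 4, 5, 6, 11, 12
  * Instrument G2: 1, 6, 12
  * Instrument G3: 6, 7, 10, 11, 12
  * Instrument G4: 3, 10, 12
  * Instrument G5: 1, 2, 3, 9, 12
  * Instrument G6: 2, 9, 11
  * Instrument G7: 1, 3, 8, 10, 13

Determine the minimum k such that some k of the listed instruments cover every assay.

4

G1 and G3 and G5 and G7 together: G1 ∪ G3 ∪ G5 ∪ G7 = {1, 2, 3, 4, 5, 6, 7, 8, 9, 10, 11, 12, 13} — every assay is covered.
No 3 of the 7 instruments cover everything (all 35 combinations miss at least one assay), so 4 is optimal.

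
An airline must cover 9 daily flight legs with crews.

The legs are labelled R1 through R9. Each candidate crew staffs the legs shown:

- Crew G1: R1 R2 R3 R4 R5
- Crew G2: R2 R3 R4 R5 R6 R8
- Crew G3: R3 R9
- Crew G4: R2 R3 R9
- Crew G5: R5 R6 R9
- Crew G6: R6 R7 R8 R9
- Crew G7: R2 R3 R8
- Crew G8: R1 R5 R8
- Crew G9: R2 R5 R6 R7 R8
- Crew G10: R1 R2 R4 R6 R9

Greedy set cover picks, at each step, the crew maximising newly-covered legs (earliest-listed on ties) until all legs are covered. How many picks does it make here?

3

Greedy: pick G2 (covers 6 new) → pick G6 (covers 2 new) → pick G1 (covers 1 new). Total picks: 3.
(The true minimum cover uses only 2 crews, so greedy is not optimal here.)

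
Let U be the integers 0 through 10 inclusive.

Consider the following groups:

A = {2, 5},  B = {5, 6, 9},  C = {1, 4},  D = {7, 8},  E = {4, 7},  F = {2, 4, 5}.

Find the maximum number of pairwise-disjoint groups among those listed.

3

B, C, D are pairwise disjoint (B={5,6,9}; C={1,4}; D={7,8}).
Every remaining group overlaps one of these, and no 4 of the listed groups are pairwise disjoint, so 3 is the maximum.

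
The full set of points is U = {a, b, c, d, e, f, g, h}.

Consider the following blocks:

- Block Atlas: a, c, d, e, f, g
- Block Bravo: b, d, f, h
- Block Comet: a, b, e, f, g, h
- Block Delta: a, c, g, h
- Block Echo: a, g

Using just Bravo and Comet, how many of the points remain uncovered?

Union of Bravo, Comet = {a, b, d, e, f, g, h}.
Not covered: c — 1 point.

1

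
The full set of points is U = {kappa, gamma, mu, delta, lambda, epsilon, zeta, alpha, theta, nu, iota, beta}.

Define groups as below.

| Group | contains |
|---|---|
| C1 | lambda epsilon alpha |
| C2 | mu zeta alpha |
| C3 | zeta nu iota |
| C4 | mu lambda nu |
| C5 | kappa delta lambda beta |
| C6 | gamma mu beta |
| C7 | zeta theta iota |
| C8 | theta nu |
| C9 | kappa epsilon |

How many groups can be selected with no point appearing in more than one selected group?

3

C3, C6, C9 are pairwise disjoint (C3={zeta,nu,iota}; C6={gamma,mu,beta}; C9={kappa,epsilon}).
Every remaining group overlaps one of these, and no 4 of the listed groups are pairwise disjoint, so 3 is the maximum.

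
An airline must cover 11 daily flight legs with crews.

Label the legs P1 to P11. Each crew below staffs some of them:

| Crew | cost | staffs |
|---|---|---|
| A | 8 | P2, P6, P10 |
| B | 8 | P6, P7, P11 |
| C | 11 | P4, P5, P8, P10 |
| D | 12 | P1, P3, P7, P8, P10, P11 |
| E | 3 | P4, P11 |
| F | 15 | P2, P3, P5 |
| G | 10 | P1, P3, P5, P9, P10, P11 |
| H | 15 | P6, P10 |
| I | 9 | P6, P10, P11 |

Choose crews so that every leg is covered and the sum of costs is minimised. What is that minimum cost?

A, D, E, G together cover every leg (A ∪ D ∪ E ∪ G = {P1, P2, P3, P4, P5, P6, P7, P8, P9, P10, P11}); total cost 8 + 12 + 3 + 10 = 33.
No covering selection has total cost below 33.

33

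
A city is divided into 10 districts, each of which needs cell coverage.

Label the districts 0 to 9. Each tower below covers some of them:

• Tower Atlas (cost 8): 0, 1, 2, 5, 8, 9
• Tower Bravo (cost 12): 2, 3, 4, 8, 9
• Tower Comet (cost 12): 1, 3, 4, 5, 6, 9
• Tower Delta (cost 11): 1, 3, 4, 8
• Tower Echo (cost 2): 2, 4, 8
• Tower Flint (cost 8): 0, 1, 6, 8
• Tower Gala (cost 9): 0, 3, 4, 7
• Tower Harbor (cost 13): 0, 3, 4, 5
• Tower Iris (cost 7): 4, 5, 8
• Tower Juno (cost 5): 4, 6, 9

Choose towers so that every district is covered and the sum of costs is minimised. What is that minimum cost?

Atlas, Gala, Juno together cover every district (Atlas ∪ Gala ∪ Juno = {0, 1, 2, 3, 4, 5, 6, 7, 8, 9}); total cost 8 + 9 + 5 = 22.
The greedy pick Echo, Atlas, Gala, Juno costs 24; no covering selection beats 22.

22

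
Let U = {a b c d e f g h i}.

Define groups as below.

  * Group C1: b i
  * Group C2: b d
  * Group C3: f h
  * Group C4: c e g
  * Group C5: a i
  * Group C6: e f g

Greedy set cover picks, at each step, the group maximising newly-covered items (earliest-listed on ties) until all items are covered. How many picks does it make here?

5

Greedy: pick C4 (covers 3 new) → pick C1 (covers 2 new) → pick C3 (covers 2 new) → pick C2 (covers 1 new) → pick C5 (covers 1 new). Total picks: 5.
(The true minimum cover uses only 4 groups, so greedy is not optimal here.)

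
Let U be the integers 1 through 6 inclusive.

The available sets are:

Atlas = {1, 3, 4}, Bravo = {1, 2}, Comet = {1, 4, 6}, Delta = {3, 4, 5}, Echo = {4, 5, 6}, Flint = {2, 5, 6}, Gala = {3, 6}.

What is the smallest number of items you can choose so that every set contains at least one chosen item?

3

Take H = {2, 3, 4}. Each listed set contains at least one of these, so H is a hitting set of size 3.
No choice of 2 items meets every set, so 3 is the minimum.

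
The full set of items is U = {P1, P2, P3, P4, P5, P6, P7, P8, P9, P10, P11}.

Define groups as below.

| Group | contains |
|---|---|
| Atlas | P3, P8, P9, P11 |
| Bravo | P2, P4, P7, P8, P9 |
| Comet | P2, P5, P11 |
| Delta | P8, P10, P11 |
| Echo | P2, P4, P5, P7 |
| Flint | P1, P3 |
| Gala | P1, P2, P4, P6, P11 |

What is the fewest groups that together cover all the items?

Atlas and Delta and Echo and Gala together: Atlas ∪ Delta ∪ Echo ∪ Gala = {P1, P2, P3, P4, P5, P6, P7, P8, P9, P10, P11} — every item is covered.
No 3 of the 7 groups cover everything (all 35 combinations miss at least one item), so 4 is optimal.

4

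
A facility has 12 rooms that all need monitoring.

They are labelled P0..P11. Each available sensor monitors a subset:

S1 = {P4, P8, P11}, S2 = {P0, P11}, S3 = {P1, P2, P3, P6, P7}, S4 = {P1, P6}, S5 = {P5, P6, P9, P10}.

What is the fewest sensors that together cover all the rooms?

Take {S1, S2, S3, S5}. Their union is {P0, P1, P2, P3, P4, P5, P6, P7, P8, P9, P10, P11}, which is all 12 rooms.
Only S3 contains P2, so S3 is forced; the remaining 7 rooms need at least 3 more sensors (each remaining sensor adds at most 3) — so at least 4 sensors are needed, and 4 is optimal.

4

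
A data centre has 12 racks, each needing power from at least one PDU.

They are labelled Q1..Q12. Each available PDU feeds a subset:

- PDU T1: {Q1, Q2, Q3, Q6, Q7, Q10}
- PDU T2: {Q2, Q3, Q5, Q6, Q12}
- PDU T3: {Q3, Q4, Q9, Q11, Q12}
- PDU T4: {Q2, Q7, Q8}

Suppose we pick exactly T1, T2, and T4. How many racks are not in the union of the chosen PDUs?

Union of T1, T2, T4 = {Q1, Q2, Q3, Q5, Q6, Q7, Q8, Q10, Q12}.
Not covered: Q4, Q9, Q11 — 3 racks.

3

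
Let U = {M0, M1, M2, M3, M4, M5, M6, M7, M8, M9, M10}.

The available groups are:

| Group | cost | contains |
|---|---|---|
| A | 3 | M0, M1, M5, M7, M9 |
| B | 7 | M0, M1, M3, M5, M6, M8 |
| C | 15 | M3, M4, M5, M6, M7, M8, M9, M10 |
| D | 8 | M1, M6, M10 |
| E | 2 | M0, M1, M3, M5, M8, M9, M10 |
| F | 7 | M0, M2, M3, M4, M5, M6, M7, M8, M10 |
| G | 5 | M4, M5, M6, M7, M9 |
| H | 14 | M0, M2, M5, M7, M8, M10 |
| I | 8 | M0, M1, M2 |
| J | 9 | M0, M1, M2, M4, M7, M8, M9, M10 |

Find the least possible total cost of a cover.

E, F together cover every element (E ∪ F = {M0, M1, M2, M3, M4, M5, M6, M7, M8, M9, M10}); total cost 2 + 7 = 9.
The greedy pick E, G, F costs 14; no covering selection beats 9.

9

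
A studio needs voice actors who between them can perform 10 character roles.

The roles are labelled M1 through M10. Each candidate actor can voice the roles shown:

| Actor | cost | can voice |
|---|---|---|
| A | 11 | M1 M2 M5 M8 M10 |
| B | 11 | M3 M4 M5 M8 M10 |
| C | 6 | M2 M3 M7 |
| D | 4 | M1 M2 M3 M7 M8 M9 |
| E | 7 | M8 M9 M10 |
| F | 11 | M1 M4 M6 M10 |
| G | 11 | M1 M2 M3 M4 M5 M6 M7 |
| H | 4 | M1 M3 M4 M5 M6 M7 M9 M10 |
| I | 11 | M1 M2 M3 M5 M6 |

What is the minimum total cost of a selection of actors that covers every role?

8

D, H together cover every role (D ∪ H = {M1, M2, M3, M4, M5, M6, M7, M8, M9, M10}); total cost 4 + 4 = 8.
No covering selection has total cost below 8.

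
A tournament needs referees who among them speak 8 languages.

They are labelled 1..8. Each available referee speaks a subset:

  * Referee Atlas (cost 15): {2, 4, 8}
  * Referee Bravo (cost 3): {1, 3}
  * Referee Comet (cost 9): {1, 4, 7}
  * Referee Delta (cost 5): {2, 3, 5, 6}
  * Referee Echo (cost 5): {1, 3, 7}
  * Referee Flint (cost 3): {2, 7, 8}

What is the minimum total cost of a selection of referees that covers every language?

Comet, Delta, Flint together cover every language (Comet ∪ Delta ∪ Flint = {1, 2, 3, 4, 5, 6, 7, 8}); total cost 9 + 5 + 3 = 17.
The greedy pick Flint, Bravo, Delta, Comet costs 20; no covering selection beats 17.

17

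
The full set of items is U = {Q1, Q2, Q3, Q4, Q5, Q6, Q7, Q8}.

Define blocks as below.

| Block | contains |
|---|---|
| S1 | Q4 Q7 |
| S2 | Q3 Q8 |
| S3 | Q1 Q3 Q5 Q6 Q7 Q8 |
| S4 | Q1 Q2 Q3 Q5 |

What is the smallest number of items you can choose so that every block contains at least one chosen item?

The 2 items {Q3, Q7} hit every block.
The blocks S1, S2 are pairwise disjoint, so any hitting set needs a separate item for each — at least 2. Hence 2 is optimal.

2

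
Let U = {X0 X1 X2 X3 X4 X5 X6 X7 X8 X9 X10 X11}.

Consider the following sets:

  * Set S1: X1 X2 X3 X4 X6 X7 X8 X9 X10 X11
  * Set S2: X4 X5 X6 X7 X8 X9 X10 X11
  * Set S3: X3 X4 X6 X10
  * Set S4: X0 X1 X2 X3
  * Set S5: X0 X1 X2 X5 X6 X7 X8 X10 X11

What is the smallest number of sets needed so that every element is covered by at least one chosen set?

2

Take {S2, S4}. Their union is {X0, X1, X2, X3, X4, X5, X6, X7, X8, X9, X10, X11}, which is all 12 elements.
No single set has all 12 elements (the largest, S1, has 10), so 2 is optimal.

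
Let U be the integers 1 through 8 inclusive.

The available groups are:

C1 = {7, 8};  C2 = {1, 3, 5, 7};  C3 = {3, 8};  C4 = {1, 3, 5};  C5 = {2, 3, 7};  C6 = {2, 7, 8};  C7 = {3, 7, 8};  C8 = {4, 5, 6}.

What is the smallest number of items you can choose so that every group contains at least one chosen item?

The 3 items {2, 5, 8} hit every group.
No choice of 2 items meets every group, so 3 is the minimum.

3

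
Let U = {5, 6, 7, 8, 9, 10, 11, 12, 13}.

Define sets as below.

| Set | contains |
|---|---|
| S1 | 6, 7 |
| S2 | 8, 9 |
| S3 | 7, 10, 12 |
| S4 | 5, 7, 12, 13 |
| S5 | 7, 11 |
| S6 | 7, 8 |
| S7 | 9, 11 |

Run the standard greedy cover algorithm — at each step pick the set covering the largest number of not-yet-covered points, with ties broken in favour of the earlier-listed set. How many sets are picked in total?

5

Greedy: pick S4 (covers 4 new) → pick S2 (covers 2 new) → pick S1 (covers 1 new) → pick S3 (covers 1 new) → pick S5 (covers 1 new). Total picks: 5.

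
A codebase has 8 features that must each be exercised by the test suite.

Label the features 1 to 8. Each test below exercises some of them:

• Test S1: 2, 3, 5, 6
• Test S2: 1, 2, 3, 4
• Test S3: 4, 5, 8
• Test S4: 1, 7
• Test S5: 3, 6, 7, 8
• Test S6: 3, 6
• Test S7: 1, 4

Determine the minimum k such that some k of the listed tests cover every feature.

3

S2 and S3 and S5 together: S2 ∪ S3 ∪ S5 = {1, 2, 3, 4, 5, 6, 7, 8} — every feature is covered.
No 2 of the 7 tests cover everything (all 21 combinations miss at least one feature), so 3 is optimal.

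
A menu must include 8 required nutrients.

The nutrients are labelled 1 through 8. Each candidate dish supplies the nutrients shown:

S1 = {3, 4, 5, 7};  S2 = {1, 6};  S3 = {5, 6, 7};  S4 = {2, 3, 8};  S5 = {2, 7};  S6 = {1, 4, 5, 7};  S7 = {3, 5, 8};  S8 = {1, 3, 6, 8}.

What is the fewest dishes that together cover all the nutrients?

Take {S5, S6, S8}. Their union is {1, 2, 3, 4, 5, 6, 7, 8}, which is all 8 nutrients.
No 2 of the 8 dishes cover everything (all 28 combinations miss at least one nutrient), so 3 is optimal.

3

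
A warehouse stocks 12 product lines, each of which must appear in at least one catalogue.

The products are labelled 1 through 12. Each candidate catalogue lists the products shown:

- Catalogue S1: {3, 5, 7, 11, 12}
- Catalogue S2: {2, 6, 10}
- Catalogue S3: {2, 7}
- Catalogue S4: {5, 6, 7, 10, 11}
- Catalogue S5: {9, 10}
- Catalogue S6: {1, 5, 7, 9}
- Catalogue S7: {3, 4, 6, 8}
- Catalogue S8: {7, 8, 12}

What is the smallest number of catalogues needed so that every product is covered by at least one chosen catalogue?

4

S1 and S2 and S6 and S7 together: S1 ∪ S2 ∪ S6 ∪ S7 = {1, 2, 3, 4, 5, 6, 7, 8, 9, 10, 11, 12} — every product is covered.
No 3 of the 8 catalogues cover everything (all 56 combinations miss at least one product), so 4 is optimal.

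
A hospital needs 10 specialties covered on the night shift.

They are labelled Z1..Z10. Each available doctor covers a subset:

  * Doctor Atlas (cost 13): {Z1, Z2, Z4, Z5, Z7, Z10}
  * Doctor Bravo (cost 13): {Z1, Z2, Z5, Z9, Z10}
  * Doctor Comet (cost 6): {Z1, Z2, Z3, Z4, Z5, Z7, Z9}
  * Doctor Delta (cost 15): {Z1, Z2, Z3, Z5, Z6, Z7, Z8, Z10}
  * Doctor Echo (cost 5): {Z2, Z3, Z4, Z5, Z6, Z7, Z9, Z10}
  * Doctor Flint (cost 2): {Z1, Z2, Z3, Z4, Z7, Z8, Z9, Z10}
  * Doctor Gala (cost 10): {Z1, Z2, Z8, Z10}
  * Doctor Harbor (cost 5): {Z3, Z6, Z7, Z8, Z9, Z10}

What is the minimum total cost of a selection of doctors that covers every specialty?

Echo, Flint together cover every specialty (Echo ∪ Flint = {Z1, Z2, Z3, Z4, Z5, Z6, Z7, Z8, Z9, Z10}); total cost 5 + 2 = 7.
No covering selection has total cost below 7.

7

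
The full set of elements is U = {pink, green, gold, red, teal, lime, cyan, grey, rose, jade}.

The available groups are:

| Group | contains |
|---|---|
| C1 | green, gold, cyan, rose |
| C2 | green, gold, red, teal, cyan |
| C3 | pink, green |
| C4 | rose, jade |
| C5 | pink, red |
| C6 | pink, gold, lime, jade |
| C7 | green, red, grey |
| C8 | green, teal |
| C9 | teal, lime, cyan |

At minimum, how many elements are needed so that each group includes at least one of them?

The 4 elements {pink, green, teal, jade} hit every group.
No choice of 3 elements meets every group, so 4 is the minimum.

4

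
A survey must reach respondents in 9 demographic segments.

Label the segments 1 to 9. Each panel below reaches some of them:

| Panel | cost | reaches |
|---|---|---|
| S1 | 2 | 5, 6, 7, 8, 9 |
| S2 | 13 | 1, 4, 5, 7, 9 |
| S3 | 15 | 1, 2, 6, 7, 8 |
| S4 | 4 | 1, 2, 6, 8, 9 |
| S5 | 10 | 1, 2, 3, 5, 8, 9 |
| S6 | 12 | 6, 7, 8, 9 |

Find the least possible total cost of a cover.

25

S1, S2, S5 together cover every segment (S1 ∪ S2 ∪ S5 = {1, 2, 3, 4, 5, 6, 7, 8, 9}); total cost 2 + 13 + 10 = 25.
The greedy pick S1, S4, S5, S2 costs 29; no covering selection beats 25.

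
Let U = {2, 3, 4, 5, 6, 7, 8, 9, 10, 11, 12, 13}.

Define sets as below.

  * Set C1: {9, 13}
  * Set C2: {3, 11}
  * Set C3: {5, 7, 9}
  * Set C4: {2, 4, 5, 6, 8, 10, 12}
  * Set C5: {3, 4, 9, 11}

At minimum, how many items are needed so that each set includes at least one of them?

3

H = {4, 9, 11} meets every set (each contains at least one member of H), and |H| = 3.
The sets C1, C2, C4 are pairwise disjoint, so any hitting set needs a separate item for each — at least 3. Hence 3 is optimal.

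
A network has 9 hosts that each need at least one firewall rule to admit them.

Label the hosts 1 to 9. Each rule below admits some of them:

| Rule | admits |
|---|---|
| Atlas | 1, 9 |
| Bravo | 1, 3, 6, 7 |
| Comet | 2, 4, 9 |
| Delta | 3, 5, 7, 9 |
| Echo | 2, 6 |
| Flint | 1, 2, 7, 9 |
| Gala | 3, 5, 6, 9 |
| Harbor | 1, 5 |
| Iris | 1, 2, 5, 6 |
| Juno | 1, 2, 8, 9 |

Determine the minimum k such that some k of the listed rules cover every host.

4

Bravo and Comet and Gala and Juno together: Bravo ∪ Comet ∪ Gala ∪ Juno = {1, 2, 3, 4, 5, 6, 7, 8, 9} — every host is covered.
No 3 of the 10 rules cover everything (all 120 combinations miss at least one host), so 4 is optimal.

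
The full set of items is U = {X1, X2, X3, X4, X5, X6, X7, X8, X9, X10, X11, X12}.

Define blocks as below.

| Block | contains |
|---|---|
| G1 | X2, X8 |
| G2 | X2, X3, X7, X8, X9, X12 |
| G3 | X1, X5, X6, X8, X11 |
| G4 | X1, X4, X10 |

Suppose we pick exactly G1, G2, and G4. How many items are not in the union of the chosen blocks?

3

Union of G1, G2, G4 = {X1, X2, X3, X4, X7, X8, X9, X10, X12}.
Not covered: X5, X6, X11 — 3 items.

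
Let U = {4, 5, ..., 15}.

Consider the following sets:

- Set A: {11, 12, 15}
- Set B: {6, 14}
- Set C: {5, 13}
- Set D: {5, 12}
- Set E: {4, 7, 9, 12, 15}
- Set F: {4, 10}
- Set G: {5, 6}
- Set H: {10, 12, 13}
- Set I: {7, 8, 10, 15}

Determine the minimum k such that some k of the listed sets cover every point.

5

Take {A, B, C, E, I}. Their union is {4, 5, 6, 7, 8, 9, 10, 11, 12, 13, 14, 15}, which is all 12 points.
Only E contains 9, so E is forced; the remaining 7 points need at least 4 more sets (each remaining set adds at most 2) — so at least 5 sets are needed, and 5 is optimal.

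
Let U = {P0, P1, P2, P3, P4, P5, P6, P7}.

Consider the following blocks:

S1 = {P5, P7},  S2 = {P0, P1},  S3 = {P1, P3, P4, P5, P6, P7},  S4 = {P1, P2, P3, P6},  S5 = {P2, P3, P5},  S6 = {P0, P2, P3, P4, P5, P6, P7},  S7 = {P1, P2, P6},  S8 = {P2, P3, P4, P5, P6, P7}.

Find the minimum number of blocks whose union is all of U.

2

Take {S4, S6}. Their union is {P0, P1, P2, P3, P4, P5, P6, P7}, which is all 8 items.
No single block has all 8 items (the largest, S6, has 7), so 2 is optimal.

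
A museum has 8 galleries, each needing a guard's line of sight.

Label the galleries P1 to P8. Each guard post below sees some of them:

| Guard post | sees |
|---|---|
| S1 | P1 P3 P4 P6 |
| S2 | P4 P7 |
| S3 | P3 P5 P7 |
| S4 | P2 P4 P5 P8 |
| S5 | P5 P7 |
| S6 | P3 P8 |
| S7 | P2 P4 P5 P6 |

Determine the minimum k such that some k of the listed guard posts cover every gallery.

3

S1 and S2 and S4 together: S1 ∪ S2 ∪ S4 = {P1, P2, P3, P4, P5, P6, P7, P8} — every gallery is covered.
Only S1 contains P1, so S1 is forced; the remaining 4 galleries need at least 2 more guard posts (each remaining guard post adds at most 3) — so at least 3 guard posts are needed, and 3 is optimal.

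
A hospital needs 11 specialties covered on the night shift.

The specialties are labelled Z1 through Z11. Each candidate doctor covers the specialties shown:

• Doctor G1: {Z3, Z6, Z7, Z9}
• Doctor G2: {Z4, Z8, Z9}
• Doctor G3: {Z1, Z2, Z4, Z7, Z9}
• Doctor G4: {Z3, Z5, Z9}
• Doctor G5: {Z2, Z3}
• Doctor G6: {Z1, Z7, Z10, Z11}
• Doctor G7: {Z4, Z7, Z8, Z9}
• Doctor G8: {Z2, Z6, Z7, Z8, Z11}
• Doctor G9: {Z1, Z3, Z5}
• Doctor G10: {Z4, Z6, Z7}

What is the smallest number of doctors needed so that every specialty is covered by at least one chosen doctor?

4

G3 and G4 and G6 and G8 together: G3 ∪ G4 ∪ G6 ∪ G8 = {Z1, Z2, Z3, Z4, Z5, Z6, Z7, Z8, Z9, Z10, Z11} — every specialty is covered.
Only G6 contains Z10, so G6 is forced; the remaining 7 specialties need at least 3 more doctors (each remaining doctor adds at most 3) — so at least 4 doctors are needed, and 4 is optimal.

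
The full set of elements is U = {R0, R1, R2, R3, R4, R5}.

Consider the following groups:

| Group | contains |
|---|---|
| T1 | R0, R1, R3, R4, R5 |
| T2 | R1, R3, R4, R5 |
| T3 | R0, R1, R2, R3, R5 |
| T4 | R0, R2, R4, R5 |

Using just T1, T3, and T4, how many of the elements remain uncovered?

Union of T1, T3, T4 = {R0, R1, R2, R3, R4, R5} — that's every element, so 0 are uncovered.

0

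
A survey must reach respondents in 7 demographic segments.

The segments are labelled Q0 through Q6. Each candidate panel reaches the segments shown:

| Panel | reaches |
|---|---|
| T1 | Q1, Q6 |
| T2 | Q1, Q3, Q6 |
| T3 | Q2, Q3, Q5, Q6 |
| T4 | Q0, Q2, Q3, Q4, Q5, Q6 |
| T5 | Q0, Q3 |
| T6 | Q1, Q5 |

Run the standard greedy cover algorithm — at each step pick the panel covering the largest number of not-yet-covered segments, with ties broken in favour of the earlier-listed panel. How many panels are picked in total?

2

Greedy: pick T4 (covers 6 new) → pick T1 (covers 1 new). Total picks: 2.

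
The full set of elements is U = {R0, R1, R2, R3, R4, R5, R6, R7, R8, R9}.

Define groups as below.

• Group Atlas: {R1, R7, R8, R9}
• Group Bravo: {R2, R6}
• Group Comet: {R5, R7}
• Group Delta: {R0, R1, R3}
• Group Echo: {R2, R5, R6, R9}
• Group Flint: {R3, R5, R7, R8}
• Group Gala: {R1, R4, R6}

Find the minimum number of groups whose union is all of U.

Delta, Echo, Flint, and Gala cover everything between them: the union {R0, R1, R2, R3, R4, R5, R6, R7, R8, R9} is all of U.
No 3 of the 7 groups cover everything (all 35 combinations miss at least one element), so 4 is optimal.

4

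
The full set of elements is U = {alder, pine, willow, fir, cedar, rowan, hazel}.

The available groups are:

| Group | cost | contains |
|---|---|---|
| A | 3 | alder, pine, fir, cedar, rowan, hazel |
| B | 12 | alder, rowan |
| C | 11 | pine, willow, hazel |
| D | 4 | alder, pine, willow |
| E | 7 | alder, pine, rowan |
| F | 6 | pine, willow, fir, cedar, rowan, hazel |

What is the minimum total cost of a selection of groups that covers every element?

A, D together cover every element (A ∪ D = {alder, pine, willow, fir, cedar, rowan, hazel}); total cost 3 + 4 = 7.
No covering selection has total cost below 7.

7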